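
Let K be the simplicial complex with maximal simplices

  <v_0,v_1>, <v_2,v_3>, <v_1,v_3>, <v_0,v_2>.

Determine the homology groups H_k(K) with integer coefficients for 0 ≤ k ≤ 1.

H_0 ≅ Z,  H_1 ≅ Z.

Order the vertices as v_0 < v_1 < v_2 < v_3. Listing each simplex with vertices in this order, K has dimension 1 with simplices:

  0-simplices (4): [v_0], [v_1], [v_2], [v_3]
  1-simplices (4): [v_0,v_1], [v_0,v_2], [v_1,v_3], [v_2,v_3]

so the chain groups are C_0 ≅ Z^4, C_1 ≅ Z^4.

∂_1: C_1 → C_0 is given by ∂[p,q] = [q] − [p]. For instance
  ∂[v_0,v_2] = [v_2] − [v_0].
The resulting 4×4 matrix has rank 3, and its Smith normal form has invariant factors (1,1,1).

Now H_k = ker ∂_k / im ∂_{k+1}, so:

  H_0: rank C_0 − rank ∂_1 = 4 − 3 = 1, and the invariant factors of ∂_1 are all 1, so H_0 ≅ Z.
  H_1: rank ker ∂_1 − rank ∂_2 = (4 − 3) − 0 = 1, and there is no ∂_2, so H_1 ≅ Z.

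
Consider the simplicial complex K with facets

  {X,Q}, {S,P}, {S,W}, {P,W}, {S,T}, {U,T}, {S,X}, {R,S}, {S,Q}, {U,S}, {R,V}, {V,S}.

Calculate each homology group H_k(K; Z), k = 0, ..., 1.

We work with the vertex ordering P < Q < R < S < T < U < V < W < X. The simplices of K, each written with vertices in increasing order, are:

  0-simplices (9): P, Q, R, S, T, U, V, W, X
  1-simplices (12): PS, PW, QS, QX, RS, RV, ST, SU, SV, SW, SX, TU

so the chain groups are C_0 ≅ Z^9, C_1 ≅ Z^12.

∂_1: C_1 → C_0 sends each edge [p,q] (with p < q) to q − p. For instance
  ∂RS = S − R.
As a 9×12 matrix over Z this has rank 8, with invariant factors (1,1,1,1,1,1,1,1).

From H_k ≅ ker(∂_k) / im(∂_{k+1}) we obtain:

  H_0: rank C_0 − rank ∂_1 = 9 − 8 = 1, and the invariant factors of ∂_1 are all 1, so H_0 ≅ Z.
  H_1: rank ker ∂_1 − rank ∂_2 = (12 − 8) − 0 = 4, and there is no ∂_2, so H_1 ≅ Z^4.

H_0 ≅ Z,  H_1 ≅ Z^4.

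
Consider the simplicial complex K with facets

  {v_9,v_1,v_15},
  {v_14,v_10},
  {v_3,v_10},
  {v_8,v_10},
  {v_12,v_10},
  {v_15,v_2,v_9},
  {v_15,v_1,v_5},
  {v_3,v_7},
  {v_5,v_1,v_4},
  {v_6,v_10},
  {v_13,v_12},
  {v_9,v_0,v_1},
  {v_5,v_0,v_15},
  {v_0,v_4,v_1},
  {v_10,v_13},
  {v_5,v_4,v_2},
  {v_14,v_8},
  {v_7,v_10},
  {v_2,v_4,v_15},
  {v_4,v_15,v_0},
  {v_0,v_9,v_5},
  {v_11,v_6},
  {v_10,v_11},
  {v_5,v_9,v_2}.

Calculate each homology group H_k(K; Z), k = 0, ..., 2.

Take the total order v_0 < v_1 < v_2 < v_3 < v_4 < v_5 < v_6 < v_7 < v_8 < v_9 < v_10 < v_11 < v_12 < v_13 < v_14 < v_15 on the vertex set. Then K (dimension 2) consists of the simplices:

  0-simplices (16): [v_0], [v_1], [v_2], [v_3], [v_4], [v_5], [v_6], [v_7], [v_8], [v_9], [v_10], [v_11], [v_12], [v_13], [v_14], [v_15]
  1-simplices (30): (30 of them)
  2-simplices (12): (12 of them)

Hence C_0 ≅ Z^16, C_1 ≅ Z^30, C_2 ≅ Z^12.

The boundary map ∂_1: C_1 → C_0 sends each edge [p,q] (with p < q) to q − p.
This gives a 16×30 integer matrix of rank 14; reducing to Smith normal form yields diagonal entries (1,1,1,1,1,1,1,1,1,1,1,1,1,1).

∂_2: C_2 → C_1 maps a triangle to the signed sum of its edges. For instance
  ∂[v_0,v_4,v_15] = [v_4,v_15] − [v_0,v_15] + [v_0,v_4],
  ∂[v_2,v_4,v_15] = [v_4,v_15] − [v_2,v_15] + [v_2,v_4].
The 30×12 boundary matrix has rank 12 and Smith normal form diag(1,1,1,1,1,1,1,1,1,1,1,2).

Reading off H_k = ker ∂_k / im ∂_{k+1}:

  H_0: rank C_0 − rank ∂_1 = 16 − 14 = 2, and the invariant factors of ∂_1 are all 1, so H_0 = Z^2.
  H_1: rank ker ∂_1 − rank ∂_2 = (30 − 14) − 12 = 4, and ∂_2 has invariant factor 2 > 1, so H_1 = Z^4 ⊕ Z/2.
  H_2: rank ker ∂_2 − rank ∂_3 = (12 − 12) − 0 = 0, and there is no ∂_3, so H_2 = 0.

(K is a triangulation of the disjoint union of the real projective plane RP^2 and a wedge of 4 circles.)

H_0 = Z^2,  H_1 = Z^4 ⊕ Z/2,  H_2 = 0.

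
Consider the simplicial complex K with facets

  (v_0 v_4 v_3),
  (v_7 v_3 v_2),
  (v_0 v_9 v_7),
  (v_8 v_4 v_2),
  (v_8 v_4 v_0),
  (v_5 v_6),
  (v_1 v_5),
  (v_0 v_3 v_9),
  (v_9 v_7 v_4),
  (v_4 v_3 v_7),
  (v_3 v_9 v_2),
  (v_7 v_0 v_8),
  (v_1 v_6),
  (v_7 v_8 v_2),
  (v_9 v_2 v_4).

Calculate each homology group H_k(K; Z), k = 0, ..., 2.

H_0 ≅ Z^2,  H_1 ≅ Z ⊕ Z/2Z,  H_2 = 0.

We work with the vertex ordering v_0 < v_1 < v_2 < v_3 < v_4 < v_5 < v_6 < v_7 < v_8 < v_9. The simplices of K, each written with vertices in increasing order, are:

  0-simplices (10): [v_0], [v_1], [v_2], [v_3], [v_4], [v_5], [v_6], [v_7], [v_8], [v_9]
  1-simplices (21): (21 of them)
  2-simplices (12): (12 of them)

Hence C_0 ≅ Z^10, C_1 ≅ Z^21, C_2 ≅ Z^12.

The boundary map ∂_1: C_1 → C_0 is given by ∂[p,q] = [q] − [p]. For instance
  ∂[v_1,v_6] = [v_6] − [v_1].
The 10×21 boundary matrix has rank 8 and Smith normal form diag(1,1,1,1,1,1,1,1).

The boundary map ∂_2: C_2 → C_1 sends each 2-simplex [p,q,r] to [q,r] − [p,r] + [p,q]. For instance
  ∂[v_2,v_3,v_7] = [v_3,v_7] − [v_2,v_7] + [v_2,v_3],
  ∂[v_2,v_4,v_9] = [v_4,v_9] − [v_2,v_9] + [v_2,v_4].
The resulting 21×12 matrix has rank 12, and its Smith normal form has invariant factors (1,1,1,1,1,1,1,1,1,1,1,2).

Reading off H_k = ker ∂_k / im ∂_{k+1}:

  H_0: rank C_0 − rank ∂_1 = 10 − 8 = 2, and the invariant factors of ∂_1 are all 1, so H_0 ≅ Z^2.
  H_1: rank ker ∂_1 − rank ∂_2 = (21 − 8) − 12 = 1, and ∂_2 has invariant factor 2 > 1, so H_1 ≅ Z ⊕ Z/2Z.
  H_2: rank ker ∂_2 − rank ∂_3 = (12 − 12) − 0 = 0, and there is no ∂_3, so H_2 ≅ 0.

As a check, the Euler characteristic is 10 − 21 + 12 = 1, which agrees with 2 − 1 + 0 = 1.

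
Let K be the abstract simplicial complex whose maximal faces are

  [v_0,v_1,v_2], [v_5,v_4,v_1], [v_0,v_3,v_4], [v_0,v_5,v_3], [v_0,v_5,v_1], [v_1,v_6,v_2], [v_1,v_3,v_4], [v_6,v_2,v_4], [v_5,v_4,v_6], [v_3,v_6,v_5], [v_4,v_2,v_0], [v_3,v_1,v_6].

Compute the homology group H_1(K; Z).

H_1 = Z/2.

K has 7 vertices, 18 edges, 12 triangles.
rank ∂_1 = 6, rank ∂_2 = 12 ⇒ b_1 = 18 − 6 − 12 = 0; ∂_2 has invariant factor(s) [2] giving torsion. So H_1 = Z/2.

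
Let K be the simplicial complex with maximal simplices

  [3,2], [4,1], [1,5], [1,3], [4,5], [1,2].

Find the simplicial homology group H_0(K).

Order the vertices as 1 < 2 < 3 < 4 < 5. Listing each simplex with vertices in this order, K has dimension 1 with simplices:

  0-simplices (5): [1], [2], [3], [4], [5]
  1-simplices (6): [1,2], [1,3], [1,4], [1,5], [2,3], [4,5]

so the chain groups are C_0 ≅ Z^5, C_1 ≅ Z^6.

Boundary ∂_1: C_1 → C_0 maps an edge to its endpoints' difference, ∂[p,q] = q − p. For instance
  ∂[4,5] = [5] − [4].
As a 5×6 matrix over Z this has rank 4, with invariant factors (1,1,1,1).

Now H_k = ker ∂_k / im ∂_{k+1}, so:

  H_0: rank C_0 − rank ∂_1 = 5 − 4 = 1, and the invariant factors of ∂_1 are all 1, so H_0 = Z.

H_0 = Z.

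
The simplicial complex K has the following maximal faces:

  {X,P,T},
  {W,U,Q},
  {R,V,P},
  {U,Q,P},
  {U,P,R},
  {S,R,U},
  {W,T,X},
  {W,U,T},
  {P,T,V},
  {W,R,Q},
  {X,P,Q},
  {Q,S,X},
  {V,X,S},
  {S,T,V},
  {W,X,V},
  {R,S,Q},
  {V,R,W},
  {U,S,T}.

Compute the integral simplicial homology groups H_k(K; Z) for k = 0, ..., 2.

H_0 = Z,  H_1 = Z ⊕ Z/2Z,  H_2 = 0.

Order the vertices as P < Q < R < S < T < U < V < W < X. Listing each simplex with vertices in this order, K has dimension 2 with simplices:

  0-simplices (9): P, Q, R, S, T, U, V, W, X
  1-simplices (27): PQ, PR, PT, PU, PV, PX, QR, QS, QU, QW, QX, RS, RU, RV, RW, ST, SU, SV, SX, TU, TV, TW, TX, UW, VW, VX, WX
  2-simplices (18): PQU, PQX, PRU, PRV, PTV, PTX, QRS, QRW, QSX, QUW, RSU, RVW, STU, STV, SVX, TUW, TWX, VWX

so the chain groups are C_0 ≅ Z^9, C_1 ≅ Z^27, C_2 ≅ Z^18.

∂_1: C_1 → C_0 is given by ∂[p,q] = [q] − [p].
This gives a 9×27 integer matrix of rank 8; reducing to Smith normal form yields diagonal entries (1,1,1,1,1,1,1,1).

∂_2: C_2 → C_1 acts by ∂[p,q,r] = [q,r] − [p,r] + [p,q]. For instance
  ∂STU = TU − SU + ST,
  ∂PQX = QX − PX + PQ.
The resulting 27×18 matrix has rank 18, and its Smith normal form has invariant factors (1,1,1,1,1,1,1,1,1,1,1,1,1,1,1,1,1,2).

Reading off H_k = ker ∂_k / im ∂_{k+1}:

  H_0: rank C_0 − rank ∂_1 = 9 − 8 = 1, and the invariant factors of ∂_1 are all 1, so H_0 = Z.
  H_1: rank ker ∂_1 − rank ∂_2 = (27 − 8) − 18 = 1, and ∂_2 has invariant factor 2 > 1, so H_1 = Z ⊕ Z/2Z.
  H_2: rank ker ∂_2 − rank ∂_3 = (18 − 18) − 0 = 0, and there is no ∂_3, so H_2 = 0.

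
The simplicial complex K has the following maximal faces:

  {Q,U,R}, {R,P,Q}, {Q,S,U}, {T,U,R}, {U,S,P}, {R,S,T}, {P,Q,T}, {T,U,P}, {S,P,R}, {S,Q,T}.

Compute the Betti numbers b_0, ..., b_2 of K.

Fix the vertex order P < Q < R < S < T < U and write every simplex with vertices in increasing order. Then dim K = 2 and the simplices of K are:

  0-simplices (6): P, Q, R, S, T, U
  1-simplices (15): PQ, PR, PS, PT, PU, QR, QS, QT, QU, RS, RT, RU, ST, SU, TU
  2-simplices (10): PQR, PQT, PRS, PSU, PTU, QRU, QST, QSU, RST, RTU

giving chain groups C_0 ≅ Z^6, C_1 ≅ Z^15, C_2 ≅ Z^10.

The boundary map ∂_1: C_1 → C_0 sends each edge [p,q] (with p < q) to q − p.
This gives a 6×15 integer matrix of rank 5; reducing to Smith normal form yields diagonal entries (1,1,1,1,1).

∂_2: C_2 → C_1 sends each 2-simplex [p,q,r] to [q,r] − [p,r] + [p,q]. For instance
  ∂PTU = TU − PU + PT,
  ∂RTU = TU − RU + RT.
This gives a 15×10 integer matrix of rank 10; reducing to Smith normal form yields diagonal entries (1,1,1,1,1,1,1,1,1,2).

Computing H_k = (kernel of ∂_k) / (image of ∂_{k+1}):

  H_0: rank C_0 − rank ∂_1 = 6 − 5 = 1, and the invariant factors of ∂_1 are all 1, so H_0 ≅ Z.
  H_1: rank ker ∂_1 − rank ∂_2 = (15 − 5) − 10 = 0, and ∂_2 has invariant factor 2 > 1, so H_1 ≅ Z/2.
  H_2: rank ker ∂_2 − rank ∂_3 = (10 − 10) − 0 = 0, and there is no ∂_3, so H_2 ≅ 0.

Hence the Betti numbers are b_0 = 1, b_1 = 0, b_2 = 0.

b_0 = 1, b_1 = 0, b_2 = 0.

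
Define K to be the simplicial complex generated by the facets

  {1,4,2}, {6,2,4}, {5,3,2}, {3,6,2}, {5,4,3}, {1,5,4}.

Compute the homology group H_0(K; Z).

H_0 ≅ Z.

K has 6 vertices, 12 edges, 6 triangles.
rank ∂_0 = 0, rank ∂_1 = 5 ⇒ b_0 = 6 − 0 − 5 = 1; all invariant factors of ∂_1 are 1 so no torsion. So H_0 ≅ Z.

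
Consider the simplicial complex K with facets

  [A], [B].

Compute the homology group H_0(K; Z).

Order the vertices as A < B. Listing each simplex with vertices in this order, K has dimension 0 with simplices:

  0-simplices (2): A, B

Hence C_0 ≅ Z^2.

Reading off H_k = ker ∂_k / im ∂_{k+1}:

  H_0: rank C_0 − rank ∂_1 = 2 − 0 = 2, and there is no ∂_1, so H_0 = Z^2.

(K is a triangulation of a set of 2 points.)

H_0 ≅ Z^2.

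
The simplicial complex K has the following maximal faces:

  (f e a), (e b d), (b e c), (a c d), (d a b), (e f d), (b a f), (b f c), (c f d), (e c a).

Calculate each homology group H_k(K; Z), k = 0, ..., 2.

H_0 ≅ Z,  H_1 ≅ Z/2,  H_2 = 0.

We work with the vertex ordering a < b < c < d < e < f. The simplices of K, each written with vertices in increasing order, are:

  0-simplices (6): a, b, c, d, e, f
  1-simplices (15): ab, ac, ad, ae, af, bc, bd, be, bf, cd, ce, cf, de, df, ef
  2-simplices (10): abd, abf, acd, ace, aef, bce, bcf, bde, cdf, def

giving chain groups C_0 ≅ Z^6, C_1 ≅ Z^15, C_2 ≅ Z^10.

The boundary map ∂_1: C_1 → C_0 maps an edge to its endpoints' difference, ∂[p,q] = q − p.
As a 6×15 matrix over Z this has rank 5, with invariant factors (1,1,1,1,1).

∂_2: C_2 → C_1 acts by ∂[p,q,r] = [q,r] − [p,r] + [p,q]. For instance
  ∂aef = ef − af + ae,
  ∂def = ef − df + de.
The resulting 15×10 matrix has rank 10, and its Smith normal form has invariant factors (1,1,1,1,1,1,1,1,1,2).

Computing H_k = (kernel of ∂_k) / (image of ∂_{k+1}):

  H_0: rank C_0 − rank ∂_1 = 6 − 5 = 1, and the invariant factors of ∂_1 are all 1, so H_0 = Z.
  H_1: rank ker ∂_1 − rank ∂_2 = (15 − 5) − 10 = 0, and ∂_2 has invariant factor 2 > 1, so H_1 = Z/2.
  H_2: rank ker ∂_2 − rank ∂_3 = (10 − 10) − 0 = 0, and there is no ∂_3, so H_2 = 0.

As a check, the Euler characteristic is 6 − 15 + 10 = 1, which agrees with 1 − 0 + 0 = 1.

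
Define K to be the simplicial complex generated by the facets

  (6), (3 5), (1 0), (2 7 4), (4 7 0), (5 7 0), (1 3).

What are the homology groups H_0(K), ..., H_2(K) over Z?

Order the vertices as 0 < 1 < 2 < 3 < 4 < 5 < 6 < 7. Listing each simplex with vertices in this order, K has dimension 2 with simplices:

  0-simplices (8): [0], [1], [2], [3], [4], [5], [6], [7]
  1-simplices (10): [0,1], [0,4], [0,5], [0,7], [1,3], [2,4], [2,7], [3,5], [4,7], [5,7]
  2-simplices (3): [0,4,7], [0,5,7], [2,4,7]

giving chain groups C_0 ≅ Z^8, C_1 ≅ Z^10, C_2 ≅ Z^3.

The boundary map ∂_1: C_1 → C_0 sends each edge [p,q] (with p < q) to q − p. For instance
  ∂[0,5] = [5] − [0].
This gives a 8×10 integer matrix of rank 6; reducing to Smith normal form yields diagonal entries (1,1,1,1,1,1).

The boundary map ∂_2: C_2 → C_1 maps a triangle to the signed sum of its edges. For instance
  ∂[0,5,7] = [5,7] − [0,7] + [0,5],
  ∂[2,4,7] = [4,7] − [2,7] + [2,4].
The 10×3 boundary matrix has rank 3 and Smith normal form diag(1,1,1).

Now H_k = ker ∂_k / im ∂_{k+1}, so:

  H_0: rank C_0 − rank ∂_1 = 8 − 6 = 2, and the invariant factors of ∂_1 are all 1, so H_0 ≅ Z^2.
  H_1: rank ker ∂_1 − rank ∂_2 = (10 − 6) − 3 = 1, and the invariant factors of ∂_2 are all 1, so H_1 ≅ Z.
  H_2: rank ker ∂_2 − rank ∂_3 = (3 − 3) − 0 = 0, and there is no ∂_3, so H_2 ≅ 0.

H_0 = Z^2,  H_1 = Z,  H_2 = 0.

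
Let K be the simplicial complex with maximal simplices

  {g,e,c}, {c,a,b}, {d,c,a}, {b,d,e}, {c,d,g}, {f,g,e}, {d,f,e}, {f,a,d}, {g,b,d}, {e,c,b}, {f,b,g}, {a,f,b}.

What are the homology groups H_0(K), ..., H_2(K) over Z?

Take the total order a < b < c < d < e < f < g on the vertex set. Then K (dimension 2) consists of the simplices:

  0-simplices (7): a, b, c, d, e, f, g
  1-simplices (18): ab, ac, ad, af, bc, bd, be, bf, bg, cd, ce, cg, de, df, dg, ef, eg, fg
  2-simplices (12): abc, abf, acd, adf, bce, bde, bdg, bfg, cdg, ceg, def, efg

giving chain groups C_0 ≅ Z^7, C_1 ≅ Z^18, C_2 ≅ Z^12.

The boundary map ∂_1: C_1 → C_0 maps an edge to its endpoints' difference, ∂[p,q] = q − p.
This gives a 7×18 integer matrix of rank 6; reducing to Smith normal form yields diagonal entries (1,1,1,1,1,1).

∂_2: C_2 → C_1 acts by ∂[p,q,r] = [q,r] − [p,r] + [p,q]. For instance
  ∂abf = bf − af + ab,
  ∂bdg = dg − bg + bd.
As a 18×12 matrix over Z this has rank 12, with invariant factors (1,1,1,1,1,1,1,1,1,1,1,2).

Reading off H_k = ker ∂_k / im ∂_{k+1}:

  H_0: rank C_0 − rank ∂_1 = 7 − 6 = 1, and the invariant factors of ∂_1 are all 1, so H_0 ≅ Z.
  H_1: rank ker ∂_1 − rank ∂_2 = (18 − 6) − 12 = 0, and ∂_2 has invariant factor 2 > 1, so H_1 ≅ Z/2Z.
  H_2: rank ker ∂_2 − rank ∂_3 = (12 − 12) − 0 = 0, and there is no ∂_3, so H_2 ≅ 0.

As a check, the Euler characteristic is 7 − 18 + 12 = 1, which agrees with 1 − 0 + 0 = 1.

H_0 = Z,  H_1 = Z/2Z,  H_2 = 0.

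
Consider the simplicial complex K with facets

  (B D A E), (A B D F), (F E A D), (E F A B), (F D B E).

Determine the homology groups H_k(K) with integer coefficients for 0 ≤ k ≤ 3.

Order the vertices as A < B < D < E < F. Listing each simplex with vertices in this order, K has dimension 3 with simplices:

  0-simplices (5): A, B, D, E, F
  1-simplices (10): AB, AD, AE, AF, BD, BE, BF, DE, DF, EF
  2-simplices (10): ABD, ABE, ABF, ADE, ADF, AEF, BDE, BDF, BEF, DEF
  3-simplices (5): ABDE, ABDF, ABEF, ADEF, BDEF

so the chain groups are C_0 ≅ Z^5, C_1 ≅ Z^10, C_2 ≅ Z^10, C_3 ≅ Z^5.

The boundary map ∂_1: C_1 → C_0 maps an edge to its endpoints' difference, ∂[p,q] = q − p. For instance
  ∂BF = F − B.
As a 5×10 matrix over Z this has rank 4, with invariant factors (1,1,1,1).

The boundary map ∂_2: C_2 → C_1 acts by ∂[p,q,r] = [q,r] − [p,r] + [p,q]. For instance
  ∂BDE = DE − BE + BD,
  ∂BEF = EF − BF + BE.
As a 10×10 matrix over Z this has rank 6, with invariant factors (1,1,1,1,1,1).

Boundary ∂_3: C_3 → C_2 sends each 3-simplex σ to the alternating sum Σ_i (−1)^i (σ with its i-th vertex removed). For instance
  ∂ADEF = DEF − AEF + ADF − ADE,
  ∂ABDF = BDF − ADF + ABF − ABD.
The resulting 10×5 matrix has rank 4, and its Smith normal form has invariant factors (1,1,1,1).

Computing H_k = (kernel of ∂_k) / (image of ∂_{k+1}):

  H_0: rank C_0 − rank ∂_1 = 5 − 4 = 1, and the invariant factors of ∂_1 are all 1, so H_0 = Z.
  H_1: rank ker ∂_1 − rank ∂_2 = (10 − 4) − 6 = 0, and the invariant factors of ∂_2 are all 1, so H_1 = 0.
  H_2: rank ker ∂_2 − rank ∂_3 = (10 − 6) − 4 = 0, and the invariant factors of ∂_3 are all 1, so H_2 = 0.
  H_3: rank ker ∂_3 − rank ∂_4 = (5 − 4) − 0 = 1, and there is no ∂_4, so H_3 = Z.

(K is a triangulation of the 3-sphere S^3.)

H_0 = Z,  H_1 = 0,  H_2 = 0,  H_3 = Z.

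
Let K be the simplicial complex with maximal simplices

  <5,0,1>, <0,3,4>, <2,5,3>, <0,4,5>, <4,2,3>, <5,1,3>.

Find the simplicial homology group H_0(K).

H_0 ≅ Z.

Order the vertices as 0 < 1 < 2 < 3 < 4 < 5. Listing each simplex with vertices in this order, K has dimension 2 with simplices:

  0-simplices (6): [0], [1], [2], [3], [4], [5]
  1-simplices (12): [0,1], [0,3], [0,4], [0,5], [1,3], [1,5], [2,3], [2,4], [2,5], [3,4], [3,5], [4,5]
  2-simplices (6): [0,1,5], [0,3,4], [0,4,5], [1,3,5], [2,3,4], [2,3,5]

Hence C_0 ≅ Z^6, C_1 ≅ Z^12, C_2 ≅ Z^6.

Boundary ∂_1: C_1 → C_0 sends each edge [p,q] (with p < q) to q − p. For instance
  ∂[1,3] = [3] − [1].
The resulting 6×12 matrix has rank 5, and its Smith normal form has invariant factors (1,1,1,1,1).

∂_2: C_2 → C_1 acts by ∂[p,q,r] = [q,r] − [p,r] + [p,q]. For instance
  ∂[0,4,5] = [4,5] − [0,5] + [0,4],
  ∂[0,3,4] = [3,4] − [0,4] + [0,3].
This gives a 12×6 integer matrix of rank 6; reducing to Smith normal form yields diagonal entries (1,1,1,1,1,1).

Computing H_k = (kernel of ∂_k) / (image of ∂_{k+1}):

  H_0: rank C_0 − rank ∂_1 = 6 − 5 = 1, and the invariant factors of ∂_1 are all 1, so H_0 ≅ Z.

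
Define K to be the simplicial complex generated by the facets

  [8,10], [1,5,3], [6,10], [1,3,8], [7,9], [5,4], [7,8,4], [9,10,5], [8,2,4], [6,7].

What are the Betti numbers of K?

b_0 = 1, b_1 = 4, b_2 = 0.

Fix the vertex order 1 < 2 < 3 < 4 < 5 < 6 < 7 < 8 < 9 < 10 and write every simplex with vertices in increasing order. Then dim K = 2 and the simplices of K are:

  0-simplices (10): [1], [2], [3], [4], [5], [6], [7], [8], [9], [10]
  1-simplices (18): [1,3], [1,5], [1,8], [2,4], [2,8], [3,5], [3,8], [4,5], [4,7], [4,8], [5,9], [5,10], [6,7], [6,10], [7,8], [7,9], [8,10], [9,10]
  2-simplices (5): [1,3,5], [1,3,8], [2,4,8], [4,7,8], [5,9,10]

so the chain groups are C_0 ≅ Z^10, C_1 ≅ Z^18, C_2 ≅ Z^5.

∂_1: C_1 → C_0 is given by ∂[p,q] = [q] − [p]. For instance
  ∂[6,7] = [7] − [6].
As a 10×18 matrix over Z this has rank 9, with invariant factors (1,1,1,1,1,1,1,1,1).

The boundary map ∂_2: C_2 → C_1 acts by ∂[p,q,r] = [q,r] − [p,r] + [p,q]. For instance
  ∂[1,3,8] = [3,8] − [1,8] + [1,3],
  ∂[5,9,10] = [9,10] − [5,10] + [5,9].
This gives a 18×5 integer matrix of rank 5; reducing to Smith normal form yields diagonal entries (1,1,1,1,1).

From H_k ≅ ker(∂_k) / im(∂_{k+1}) we obtain:

  H_0: rank C_0 − rank ∂_1 = 10 − 9 = 1, and the invariant factors of ∂_1 are all 1, so H_0 ≅ Z.
  H_1: rank ker ∂_1 − rank ∂_2 = (18 − 9) − 5 = 4, and the invariant factors of ∂_2 are all 1, so H_1 ≅ Z^4.
  H_2: rank ker ∂_2 − rank ∂_3 = (5 − 5) − 0 = 0, and there is no ∂_3, so H_2 ≅ 0.

Hence the Betti numbers are b_0 = 1, b_1 = 4, b_2 = 0.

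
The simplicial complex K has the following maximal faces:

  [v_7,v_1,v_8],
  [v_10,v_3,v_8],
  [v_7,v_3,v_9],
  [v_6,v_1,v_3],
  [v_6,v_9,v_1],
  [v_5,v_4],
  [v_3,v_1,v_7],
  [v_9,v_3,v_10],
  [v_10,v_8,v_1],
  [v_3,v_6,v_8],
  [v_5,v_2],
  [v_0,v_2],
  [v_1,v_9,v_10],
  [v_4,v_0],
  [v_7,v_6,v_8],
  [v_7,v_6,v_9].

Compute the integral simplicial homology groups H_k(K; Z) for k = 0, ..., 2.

H_0 ≅ Z^2,  H_1 ≅ Z ⊕ Z/2,  H_2 = 0.

Take the total order v_0 < v_1 < v_2 < v_3 < v_4 < v_5 < v_6 < v_7 < v_8 < v_9 < v_10 on the vertex set. Then K (dimension 2) consists of the simplices:

  0-simplices (11): [v_0], [v_1], [v_2], [v_3], [v_4], [v_5], [v_6], [v_7], [v_8], [v_9], [v_10]
  1-simplices (22): (22 of them)
  2-simplices (12): (12 of them)

giving chain groups C_0 ≅ Z^11, C_1 ≅ Z^22, C_2 ≅ Z^12.

Boundary ∂_1: C_1 → C_0 is given by ∂[p,q] = [q] − [p]. For instance
  ∂[v_3,v_6] = [v_6] − [v_3].
This gives a 11×22 integer matrix of rank 9; reducing to Smith normal form yields diagonal entries (1,1,1,1,1,1,1,1,1).

The boundary map ∂_2: C_2 → C_1 maps a triangle to the signed sum of its edges. For instance
  ∂[v_1,v_6,v_9] = [v_6,v_9] − [v_1,v_9] + [v_1,v_6],
  ∂[v_3,v_7,v_9] = [v_7,v_9] − [v_3,v_9] + [v_3,v_7].
This gives a 22×12 integer matrix of rank 12; reducing to Smith normal form yields diagonal entries (1,1,1,1,1,1,1,1,1,1,1,2).

From H_k ≅ ker(∂_k) / im(∂_{k+1}) we obtain:

  H_0: rank C_0 − rank ∂_1 = 11 − 9 = 2, and the invariant factors of ∂_1 are all 1, so H_0 = Z^2.
  H_1: rank ker ∂_1 − rank ∂_2 = (22 − 9) − 12 = 1, and ∂_2 has invariant factor 2 > 1, so H_1 = Z ⊕ Z/2.
  H_2: rank ker ∂_2 − rank ∂_3 = (12 − 12) − 0 = 0, and there is no ∂_3, so H_2 = 0.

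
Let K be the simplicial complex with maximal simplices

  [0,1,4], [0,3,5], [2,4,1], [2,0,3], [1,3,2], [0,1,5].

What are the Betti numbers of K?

Fix the vertex order 0 < 1 < 2 < 3 < 4 < 5 and write every simplex with vertices in increasing order. Then dim K = 2 and the simplices of K are:

  0-simplices (6): [0], [1], [2], [3], [4], [5]
  1-simplices (12): [0,1], [0,2], [0,3], [0,4], [0,5], [1,2], [1,3], [1,4], [1,5], [2,3], [2,4], [3,5]
  2-simplices (6): [0,1,4], [0,1,5], [0,2,3], [0,3,5], [1,2,3], [1,2,4]

giving chain groups C_0 ≅ Z^6, C_1 ≅ Z^12, C_2 ≅ Z^6.

∂_1: C_1 → C_0 sends each edge [p,q] (with p < q) to q − p. For instance
  ∂[1,2] = [2] − [1].
The resulting 6×12 matrix has rank 5, and its Smith normal form has invariant factors (1,1,1,1,1).

∂_2: C_2 → C_1 acts by ∂[p,q,r] = [q,r] − [p,r] + [p,q]. For instance
  ∂[0,1,4] = [1,4] − [0,4] + [0,1],
  ∂[1,2,4] = [2,4] − [1,4] + [1,2].
The resulting 12×6 matrix has rank 6, and its Smith normal form has invariant factors (1,1,1,1,1,1).

Now H_k = ker ∂_k / im ∂_{k+1}, so:

  H_0: rank C_0 − rank ∂_1 = 6 − 5 = 1, and the invariant factors of ∂_1 are all 1, so H_0 ≅ Z.
  H_1: rank ker ∂_1 − rank ∂_2 = (12 − 5) − 6 = 1, and the invariant factors of ∂_2 are all 1, so H_1 ≅ Z.
  H_2: rank ker ∂_2 − rank ∂_3 = (6 − 6) − 0 = 0, and there is no ∂_3, so H_2 ≅ 0.

Hence the Betti numbers are b_0 = 1, b_1 = 1, b_2 = 0.

b_0 = 1, b_1 = 1, b_2 = 0.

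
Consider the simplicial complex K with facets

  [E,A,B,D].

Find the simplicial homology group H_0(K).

We work with the vertex ordering A < B < D < E. The simplices of K, each written with vertices in increasing order, are:

  0-simplices (4): A, B, D, E
  1-simplices (6): AB, AD, AE, BD, BE, DE
  2-simplices (4): ABD, ABE, ADE, BDE
  3-simplices (1): ABDE

so the chain groups are C_0 ≅ Z^4, C_1 ≅ Z^6, C_2 ≅ Z^4, C_3 ≅ Z^1.

∂_1: C_1 → C_0 sends each edge [p,q] (with p < q) to q − p. For instance
  ∂AE = E − A.
This gives a 4×6 integer matrix of rank 3; reducing to Smith normal form yields diagonal entries (1,1,1).

The boundary map ∂_2: C_2 → C_1 maps a triangle to the signed sum of its edges. For instance
  ∂BDE = DE − BE + BD,
  ∂ABE = BE − AE + AB.
As a 6×4 matrix over Z this has rank 3, with invariant factors (1,1,1).

The boundary map ∂_3: C_3 → C_2 sends each 3-simplex σ to the alternating sum Σ_i (−1)^i (σ with its i-th vertex removed). For instance
  ∂ABDE = BDE − ADE + ABE − ABD.
The resulting 4×1 matrix has rank 1, and its Smith normal form has invariant factors (1).

Computing H_k = (kernel of ∂_k) / (image of ∂_{k+1}):

  H_0: rank C_0 − rank ∂_1 = 4 − 3 = 1, and the invariant factors of ∂_1 are all 1, so H_0 ≅ Z.

H_0 ≅ Z.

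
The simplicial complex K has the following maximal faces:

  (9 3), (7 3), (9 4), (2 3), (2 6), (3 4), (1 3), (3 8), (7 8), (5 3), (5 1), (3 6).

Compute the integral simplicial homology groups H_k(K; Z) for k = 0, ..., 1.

We work with the vertex ordering 1 < 2 < 3 < 4 < 5 < 6 < 7 < 8 < 9. The simplices of K, each written with vertices in increasing order, are:

  0-simplices (9): [1], [2], [3], [4], [5], [6], [7], [8], [9]
  1-simplices (12): [1,3], [1,5], [2,3], [2,6], [3,4], [3,5], [3,6], [3,7], [3,8], [3,9], [4,9], [7,8]

so the chain groups are C_0 ≅ Z^9, C_1 ≅ Z^12.

Boundary ∂_1: C_1 → C_0 is given by ∂[p,q] = [q] − [p].
The 9×12 boundary matrix has rank 8 and Smith normal form diag(1,1,1,1,1,1,1,1).

Reading off H_k = ker ∂_k / im ∂_{k+1}:

  H_0: rank C_0 − rank ∂_1 = 9 − 8 = 1, and the invariant factors of ∂_1 are all 1, so H_0 ≅ Z.
  H_1: rank ker ∂_1 − rank ∂_2 = (12 − 8) − 0 = 4, and there is no ∂_2, so H_1 ≅ Z^4.

H_0 ≅ Z,  H_1 ≅ Z^4.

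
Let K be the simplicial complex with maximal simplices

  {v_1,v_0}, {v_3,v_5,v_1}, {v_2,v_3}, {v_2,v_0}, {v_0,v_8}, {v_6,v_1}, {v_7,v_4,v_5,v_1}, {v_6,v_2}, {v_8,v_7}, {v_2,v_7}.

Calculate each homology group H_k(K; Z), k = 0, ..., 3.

Take the total order v_0 < v_1 < v_2 < v_3 < v_4 < v_5 < v_6 < v_7 < v_8 on the vertex set. Then K (dimension 3) consists of the simplices:

  0-simplices (9): [v_0], [v_1], [v_2], [v_3], [v_4], [v_5], [v_6], [v_7], [v_8]
  1-simplices (16): (16 of them)
  2-simplices (5): [v_1,v_3,v_5], [v_1,v_4,v_5], [v_1,v_4,v_7], [v_1,v_5,v_7], [v_4,v_5,v_7]
  3-simplices (1): [v_1,v_4,v_5,v_7]

giving chain groups C_0 ≅ Z^9, C_1 ≅ Z^16, C_2 ≅ Z^5, C_3 ≅ Z^1.

∂_1: C_1 → C_0 maps an edge to its endpoints' difference, ∂[p,q] = q − p. For instance
  ∂[v_0,v_8] = [v_8] − [v_0].
As a 9×16 matrix over Z this has rank 8, with invariant factors (1,1,1,1,1,1,1,1).

The boundary map ∂_2: C_2 → C_1 sends each 2-simplex [p,q,r] to [q,r] − [p,r] + [p,q]. For instance
  ∂[v_4,v_5,v_7] = [v_5,v_7] − [v_4,v_7] + [v_4,v_5],
  ∂[v_1,v_4,v_7] = [v_4,v_7] − [v_1,v_7] + [v_1,v_4].
The 16×5 boundary matrix has rank 4 and Smith normal form diag(1,1,1,1).

Boundary ∂_3: C_3 → C_2 sends each 3-simplex σ to the alternating sum Σ_i (−1)^i (σ with its i-th vertex removed). For instance
  ∂[v_1,v_4,v_5,v_7] = [v_4,v_5,v_7] − [v_1,v_5,v_7] + [v_1,v_4,v_7] − [v_1,v_4,v_5].
This gives a 5×1 integer matrix of rank 1; reducing to Smith normal form yields diagonal entries (1).

Computing H_k = (kernel of ∂_k) / (image of ∂_{k+1}):

  H_0: rank C_0 − rank ∂_1 = 9 − 8 = 1, and the invariant factors of ∂_1 are all 1, so H_0 = Z.
  H_1: rank ker ∂_1 − rank ∂_2 = (16 − 8) − 4 = 4, and the invariant factors of ∂_2 are all 1, so H_1 = Z^4.
  H_2: rank ker ∂_2 − rank ∂_3 = (5 − 4) − 1 = 0, and the invariant factors of ∂_3 are all 1, so H_2 = 0.
  H_3: rank ker ∂_3 − rank ∂_4 = (1 − 1) − 0 = 0, and there is no ∂_4, so H_3 = 0.

As a check, the Euler characteristic is 9 − 16 + 5 − 1 = -3, which agrees with 1 − 4 + 0 − 0 = -3.

H_0 ≅ Z,  H_1 ≅ Z^4,  H_2 = 0,  H_3 = 0.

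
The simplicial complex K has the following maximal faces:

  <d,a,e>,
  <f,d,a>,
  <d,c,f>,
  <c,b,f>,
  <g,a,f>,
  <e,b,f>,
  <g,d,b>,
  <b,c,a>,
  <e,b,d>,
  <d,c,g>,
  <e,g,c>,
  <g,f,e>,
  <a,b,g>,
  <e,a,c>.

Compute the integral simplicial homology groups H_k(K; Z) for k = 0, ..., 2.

Order the vertices as a < b < c < d < e < f < g. Listing each simplex with vertices in this order, K has dimension 2 with simplices:

  0-simplices (7): a, b, c, d, e, f, g
  1-simplices (21): ab, ac, ad, ae, af, ag, bc, bd, be, bf, bg, cd, ce, cf, cg, de, df, dg, ef, eg, fg
  2-simplices (14): abc, abg, ace, ade, adf, afg, bcf, bde, bdg, bef, cdf, cdg, ceg, efg

Hence C_0 ≅ Z^7, C_1 ≅ Z^21, C_2 ≅ Z^14.

The boundary map ∂_1: C_1 → C_0 sends each edge [p,q] (with p < q) to q − p.
The resulting 7×21 matrix has rank 6, and its Smith normal form has invariant factors (1,1,1,1,1,1).

The boundary map ∂_2: C_2 → C_1 acts by ∂[p,q,r] = [q,r] − [p,r] + [p,q]. For instance
  ∂bef = ef − bf + be,
  ∂bdg = dg − bg + bd.
As a 21×14 matrix over Z this has rank 13, with invariant factors (1,1,1,1,1,1,1,1,1,1,1,1,1).

From H_k ≅ ker(∂_k) / im(∂_{k+1}) we obtain:

  H_0: rank C_0 − rank ∂_1 = 7 − 6 = 1, and the invariant factors of ∂_1 are all 1, so H_0 ≅ Z.
  H_1: rank ker ∂_1 − rank ∂_2 = (21 − 6) − 13 = 2, and the invariant factors of ∂_2 are all 1, so H_1 ≅ Z^2.
  H_2: rank ker ∂_2 − rank ∂_3 = (14 − 13) − 0 = 1, and there is no ∂_3, so H_2 ≅ Z.

H_0 ≅ Z,  H_1 ≅ Z^2,  H_2 ≅ Z.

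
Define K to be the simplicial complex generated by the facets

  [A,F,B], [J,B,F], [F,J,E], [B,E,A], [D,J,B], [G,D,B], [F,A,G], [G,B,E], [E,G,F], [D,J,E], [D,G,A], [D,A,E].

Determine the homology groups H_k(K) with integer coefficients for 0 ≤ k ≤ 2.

Order the vertices as A < B < D < E < F < G < J. Listing each simplex with vertices in this order, K has dimension 2 with simplices:

  0-simplices (7): A, B, D, E, F, G, J
  1-simplices (18): AB, AD, AE, AF, AG, BD, BE, BF, BG, BJ, DE, DG, DJ, EF, EG, EJ, FG, FJ
  2-simplices (12): ABE, ABF, ADE, ADG, AFG, BDG, BDJ, BEG, BFJ, DEJ, EFG, EFJ

giving chain groups C_0 ≅ Z^7, C_1 ≅ Z^18, C_2 ≅ Z^12.

∂_1: C_1 → C_0 maps an edge to its endpoints' difference, ∂[p,q] = q − p. For instance
  ∂AE = E − A.
As a 7×18 matrix over Z this has rank 6, with invariant factors (1,1,1,1,1,1).

The boundary map ∂_2: C_2 → C_1 acts by ∂[p,q,r] = [q,r] − [p,r] + [p,q]. For instance
  ∂DEJ = EJ − DJ + DE,
  ∂AFG = FG − AG + AF.
As a 18×12 matrix over Z this has rank 12, with invariant factors (1,1,1,1,1,1,1,1,1,1,1,2).

From H_k ≅ ker(∂_k) / im(∂_{k+1}) we obtain:

  H_0: rank C_0 − rank ∂_1 = 7 − 6 = 1, and the invariant factors of ∂_1 are all 1, so H_0 = Z.
  H_1: rank ker ∂_1 − rank ∂_2 = (18 − 6) − 12 = 0, and ∂_2 has invariant factor 2 > 1, so H_1 = Z/2.
  H_2: rank ker ∂_2 − rank ∂_3 = (12 − 12) − 0 = 0, and there is no ∂_3, so H_2 = 0.

H_0 ≅ Z,  H_1 ≅ Z/2,  H_2 = 0.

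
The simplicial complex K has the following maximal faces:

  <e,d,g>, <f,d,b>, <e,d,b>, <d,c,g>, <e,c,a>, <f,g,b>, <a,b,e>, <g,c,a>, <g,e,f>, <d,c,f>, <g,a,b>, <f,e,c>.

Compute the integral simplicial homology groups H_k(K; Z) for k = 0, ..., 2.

H_0 ≅ Z,  H_1 ≅ Z_2,  H_2 = 0.

We work with the vertex ordering a < b < c < d < e < f < g. The simplices of K, each written with vertices in increasing order, are:

  0-simplices (7): a, b, c, d, e, f, g
  1-simplices (18): ab, ac, ae, ag, bd, be, bf, bg, cd, ce, cf, cg, de, df, dg, ef, eg, fg
  2-simplices (12): abe, abg, ace, acg, bde, bdf, bfg, cdf, cdg, cef, deg, efg

Hence C_0 ≅ Z^7, C_1 ≅ Z^18, C_2 ≅ Z^12.

Boundary ∂_1: C_1 → C_0 maps an edge to its endpoints' difference, ∂[p,q] = q − p. For instance
  ∂dg = g − d.
The 7×18 boundary matrix has rank 6 and Smith normal form diag(1,1,1,1,1,1).

∂_2: C_2 → C_1 sends each 2-simplex [p,q,r] to [q,r] − [p,r] + [p,q]. For instance
  ∂cef = ef − cf + ce,
  ∂cdf = df − cf + cd.
The 18×12 boundary matrix has rank 12 and Smith normal form diag(1,1,1,1,1,1,1,1,1,1,1,2).

Reading off H_k = ker ∂_k / im ∂_{k+1}:

  H_0: rank C_0 − rank ∂_1 = 7 − 6 = 1, and the invariant factors of ∂_1 are all 1, so H_0 ≅ Z.
  H_1: rank ker ∂_1 − rank ∂_2 = (18 − 6) − 12 = 0, and ∂_2 has invariant factor 2 > 1, so H_1 ≅ Z_2.
  H_2: rank ker ∂_2 − rank ∂_3 = (12 − 12) − 0 = 0, and there is no ∂_3, so H_2 ≅ 0.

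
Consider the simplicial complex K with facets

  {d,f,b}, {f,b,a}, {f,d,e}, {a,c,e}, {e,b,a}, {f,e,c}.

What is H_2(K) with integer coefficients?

Take the total order a < b < c < d < e < f on the vertex set. Then K (dimension 2) consists of the simplices:

  0-simplices (6): a, b, c, d, e, f
  1-simplices (12): ab, ac, ae, af, bd, be, bf, ce, cf, de, df, ef
  2-simplices (6): abe, abf, ace, bdf, cef, def

Hence C_0 ≅ Z^6, C_1 ≅ Z^12, C_2 ≅ Z^6.

Boundary ∂_1: C_1 → C_0 sends each edge [p,q] (with p < q) to q − p. For instance
  ∂de = e − d.
This gives a 6×12 integer matrix of rank 5; reducing to Smith normal form yields diagonal entries (1,1,1,1,1).

∂_2: C_2 → C_1 acts by ∂[p,q,r] = [q,r] − [p,r] + [p,q]. For instance
  ∂cef = ef − cf + ce,
  ∂bdf = df − bf + bd.
This gives a 12×6 integer matrix of rank 6; reducing to Smith normal form yields diagonal entries (1,1,1,1,1,1).

Reading off H_k = ker ∂_k / im ∂_{k+1}:

  H_2: rank ker ∂_2 − rank ∂_3 = (6 − 6) − 0 = 0, and there is no ∂_3, so H_2 = 0.

H_2 = 0.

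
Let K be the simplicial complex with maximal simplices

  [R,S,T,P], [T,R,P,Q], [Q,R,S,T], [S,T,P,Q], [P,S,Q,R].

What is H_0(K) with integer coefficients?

Fix the vertex order P < Q < R < S < T and write every simplex with vertices in increasing order. Then dim K = 3 and the simplices of K are:

  0-simplices (5): P, Q, R, S, T
  1-simplices (10): PQ, PR, PS, PT, QR, QS, QT, RS, RT, ST
  2-simplices (10): PQR, PQS, PQT, PRS, PRT, PST, QRS, QRT, QST, RST
  3-simplices (5): PQRS, PQRT, PQST, PRST, QRST

Hence C_0 ≅ Z^5, C_1 ≅ Z^10, C_2 ≅ Z^10, C_3 ≅ Z^5.

The boundary map ∂_1: C_1 → C_0 sends each edge [p,q] (with p < q) to q − p. For instance
  ∂QS = S − Q.
This gives a 5×10 integer matrix of rank 4; reducing to Smith normal form yields diagonal entries (1,1,1,1).

Boundary ∂_2: C_2 → C_1 acts by ∂[p,q,r] = [q,r] − [p,r] + [p,q]. For instance
  ∂PQT = QT − PT + PQ,
  ∂PRT = RT − PT + PR.
The 10×10 boundary matrix has rank 6 and Smith normal form diag(1,1,1,1,1,1).

∂_3: C_3 → C_2 sends each 3-simplex σ to the alternating sum Σ_i (−1)^i (σ with its i-th vertex removed). For instance
  ∂QRST = RST − QST + QRT − QRS,
  ∂PQRS = QRS − PRS + PQS − PQR.
This gives a 10×5 integer matrix of rank 4; reducing to Smith normal form yields diagonal entries (1,1,1,1).

Reading off H_k = ker ∂_k / im ∂_{k+1}:

  H_0: rank C_0 − rank ∂_1 = 5 − 4 = 1, and the invariant factors of ∂_1 are all 1, so H_0 = Z.

H_0 ≅ Z.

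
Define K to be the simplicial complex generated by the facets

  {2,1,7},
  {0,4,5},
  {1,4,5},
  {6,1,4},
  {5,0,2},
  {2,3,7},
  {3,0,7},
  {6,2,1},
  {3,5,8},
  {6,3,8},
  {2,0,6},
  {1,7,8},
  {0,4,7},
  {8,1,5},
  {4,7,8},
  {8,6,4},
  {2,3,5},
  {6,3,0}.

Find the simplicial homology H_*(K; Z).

H_0 = Z,  H_1 = Z ⊕ Z/2Z,  H_2 = 0.

We work with the vertex ordering 0 < 1 < 2 < 3 < 4 < 5 < 6 < 7 < 8. The simplices of K, each written with vertices in increasing order, are:

  0-simplices (9): [0], [1], [2], [3], [4], [5], [6], [7], [8]
  1-simplices (27): (27 of them)
  2-simplices (18): [0,2,5], [0,2,6], [0,3,6], [0,3,7], [0,4,5], [0,4,7], [1,2,6], [1,2,7], [1,4,5], [1,4,6], [1,5,8], [1,7,8], [2,3,5], [2,3,7], [3,5,8], [3,6,8], [4,6,8], [4,7,8]

so the chain groups are C_0 ≅ Z^9, C_1 ≅ Z^27, C_2 ≅ Z^18.

Boundary ∂_1: C_1 → C_0 is given by ∂[p,q] = [q] − [p]. For instance
  ∂[7,8] = [8] − [7].
The 9×27 boundary matrix has rank 8 and Smith normal form diag(1,1,1,1,1,1,1,1).

The boundary map ∂_2: C_2 → C_1 acts by ∂[p,q,r] = [q,r] − [p,r] + [p,q]. For instance
  ∂[0,2,5] = [2,5] − [0,5] + [0,2],
  ∂[1,5,8] = [5,8] − [1,8] + [1,5].
The resulting 27×18 matrix has rank 18, and its Smith normal form has invariant factors (1,1,1,1,1,1,1,1,1,1,1,1,1,1,1,1,1,2).

From H_k ≅ ker(∂_k) / im(∂_{k+1}) we obtain:

  H_0: rank C_0 − rank ∂_1 = 9 − 8 = 1, and the invariant factors of ∂_1 are all 1, so H_0 ≅ Z.
  H_1: rank ker ∂_1 − rank ∂_2 = (27 − 8) − 18 = 1, and ∂_2 has invariant factor 2 > 1, so H_1 ≅ Z ⊕ Z/2Z.
  H_2: rank ker ∂_2 − rank ∂_3 = (18 − 18) − 0 = 0, and there is no ∂_3, so H_2 ≅ 0.

(K is a triangulation of the Klein bottle.)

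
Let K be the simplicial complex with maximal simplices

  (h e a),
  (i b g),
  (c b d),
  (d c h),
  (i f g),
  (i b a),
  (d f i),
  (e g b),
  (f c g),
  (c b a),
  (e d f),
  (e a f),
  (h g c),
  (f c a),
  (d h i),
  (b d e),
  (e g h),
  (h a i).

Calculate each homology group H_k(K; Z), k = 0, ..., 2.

Take the total order a < b < c < d < e < f < g < h < i on the vertex set. Then K (dimension 2) consists of the simplices:

  0-simplices (9): a, b, c, d, e, f, g, h, i
  1-simplices (27): ab, ac, ae, af, ah, ai, bc, bd, be, bg, bi, cd, cf, cg, ch, de, df, dh, di, ef, eg, eh, fg, fi, gh, gi, hi
  2-simplices (18): abc, abi, acf, aef, aeh, ahi, bcd, bde, beg, bgi, cdh, cfg, cgh, def, dfi, dhi, egh, fgi

Hence C_0 ≅ Z^9, C_1 ≅ Z^27, C_2 ≅ Z^18.

Boundary ∂_1: C_1 → C_0 is given by ∂[p,q] = [q] − [p]. For instance
  ∂bc = c − b.
This gives a 9×27 integer matrix of rank 8; reducing to Smith normal form yields diagonal entries (1,1,1,1,1,1,1,1).

The boundary map ∂_2: C_2 → C_1 acts by ∂[p,q,r] = [q,r] − [p,r] + [p,q]. For instance
  ∂cgh = gh − ch + cg,
  ∂bde = de − be + bd.
This gives a 27×18 integer matrix of rank 17; reducing to Smith normal form yields diagonal entries (1,1,1,1,1,1,1,1,1,1,1,1,1,1,1,1,1).

Computing H_k = (kernel of ∂_k) / (image of ∂_{k+1}):

  H_0: rank C_0 − rank ∂_1 = 9 − 8 = 1, and the invariant factors of ∂_1 are all 1, so H_0 = Z.
  H_1: rank ker ∂_1 − rank ∂_2 = (27 − 8) − 17 = 2, and the invariant factors of ∂_2 are all 1, so H_1 = Z^2.
  H_2: rank ker ∂_2 − rank ∂_3 = (18 − 17) − 0 = 1, and there is no ∂_3, so H_2 = Z.

As a check, the Euler characteristic is 9 − 27 + 18 = 0, which agrees with 1 − 2 + 1 = 0.
(K is a triangulation of the torus T^2.)

H_0 ≅ Z,  H_1 ≅ Z^2,  H_2 ≅ Z.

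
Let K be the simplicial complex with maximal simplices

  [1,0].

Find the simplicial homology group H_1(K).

H_1 ≅ 0.

K has 2 vertices, 1 edge.
rank ∂_1 = 1, rank ∂_2 = 0 ⇒ b_1 = 1 − 1 − 0 = 0. So H_1 ≅ 0.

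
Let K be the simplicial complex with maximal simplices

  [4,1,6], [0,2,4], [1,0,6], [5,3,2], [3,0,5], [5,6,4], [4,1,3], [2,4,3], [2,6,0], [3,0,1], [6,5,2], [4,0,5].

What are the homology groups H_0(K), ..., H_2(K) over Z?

H_0 ≅ Z,  H_1 ≅ Z_2,  H_2 = 0.

K has 7 vertices, 18 edges, 12 triangles.
rank ∂_0 = 0, rank ∂_1 = 6 ⇒ b_0 = 7 − 0 − 6 = 1; all invariant factors of ∂_1 are 1 so no torsion. So H_0 ≅ Z.
rank ∂_1 = 6, rank ∂_2 = 12 ⇒ b_1 = 18 − 6 − 12 = 0; ∂_2 has invariant factor(s) [2] giving torsion. So H_1 ≅ Z_2.
rank ∂_2 = 12, rank ∂_3 = 0 ⇒ b_2 = 12 − 12 − 0 = 0. So H_2 ≅ 0.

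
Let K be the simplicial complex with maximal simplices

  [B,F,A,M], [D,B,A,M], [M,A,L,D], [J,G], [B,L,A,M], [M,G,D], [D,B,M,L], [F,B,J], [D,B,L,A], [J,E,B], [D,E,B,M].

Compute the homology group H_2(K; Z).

K has 9 vertices, 22 edges, 19 triangles, 7 3-simplices.
rank ∂_2 = 13, rank ∂_3 = 6 ⇒ b_2 = 19 − 13 − 6 = 0; all invariant factors of ∂_3 are 1 so no torsion. So H_2 ≅ 0.

H_2 = 0.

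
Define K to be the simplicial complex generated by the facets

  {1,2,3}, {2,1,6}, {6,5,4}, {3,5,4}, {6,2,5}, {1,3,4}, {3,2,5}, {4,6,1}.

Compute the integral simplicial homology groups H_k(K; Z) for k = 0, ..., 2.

H_0 = Z,  H_1 = 0,  H_2 = Z.

K has 6 vertices, 12 edges, 8 triangles.
rank ∂_0 = 0, rank ∂_1 = 5 ⇒ b_0 = 6 − 0 − 5 = 1; all invariant factors of ∂_1 are 1 so no torsion. So H_0 = Z.
rank ∂_1 = 5, rank ∂_2 = 7 ⇒ b_1 = 12 − 5 − 7 = 0; all invariant factors of ∂_2 are 1 so no torsion. So H_1 = 0.
rank ∂_2 = 7, rank ∂_3 = 0 ⇒ b_2 = 8 − 7 − 0 = 1. So H_2 = Z.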